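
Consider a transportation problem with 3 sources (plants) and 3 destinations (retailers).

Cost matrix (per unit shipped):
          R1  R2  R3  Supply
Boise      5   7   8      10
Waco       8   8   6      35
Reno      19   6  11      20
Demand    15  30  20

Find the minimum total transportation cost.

410

A cheapest plan:
  Boise->R1: 10 × 5 = 50
  Waco->R1: 5 × 8 = 40
  Waco->R2: 10 × 8 = 80
  Waco->R3: 20 × 6 = 120
  Reno->R2: 20 × 6 = 120
Total = 50 + 40 + 80 + 120 + 120 = 410.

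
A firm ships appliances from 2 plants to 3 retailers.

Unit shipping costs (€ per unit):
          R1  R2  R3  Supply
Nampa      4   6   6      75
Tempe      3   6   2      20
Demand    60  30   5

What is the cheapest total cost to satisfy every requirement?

415

A cheapest plan:
  Nampa->R1: 45 units
  Nampa->R2: 30 units
  Tempe->R1: 15 units
  Tempe->R3: 5 units
Total cost = €415.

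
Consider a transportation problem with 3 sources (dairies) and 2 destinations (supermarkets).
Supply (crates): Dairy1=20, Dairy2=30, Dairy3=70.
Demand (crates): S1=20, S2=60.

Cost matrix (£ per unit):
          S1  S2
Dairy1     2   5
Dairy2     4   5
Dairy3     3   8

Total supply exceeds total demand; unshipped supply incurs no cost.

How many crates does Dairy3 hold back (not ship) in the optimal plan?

An optimal plan:
  Dairy1->S2: 20 × £5 = £100
  Dairy2->S2: 30 × £5 = £150
  Dairy3->S1: 20 × £3 = £60
  Dairy3->S2: 10 × £8 = £80
Total cost = £390.
Dairy3 ships 30 of its 70, leaving 40.

40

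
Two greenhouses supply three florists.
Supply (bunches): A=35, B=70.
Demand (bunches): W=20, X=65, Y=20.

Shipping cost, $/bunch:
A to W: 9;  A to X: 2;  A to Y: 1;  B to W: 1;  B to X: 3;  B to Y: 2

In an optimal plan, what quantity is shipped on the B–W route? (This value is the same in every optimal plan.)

20

Optimal shipments:
  A–X: 35 × $2 = $70
  B–W: 20 × $1 = $20
  B–X: 30 × $3 = $90
  B–Y: 20 × $2 = $40
Total cost = $220.
So B→W carries 20 bunches.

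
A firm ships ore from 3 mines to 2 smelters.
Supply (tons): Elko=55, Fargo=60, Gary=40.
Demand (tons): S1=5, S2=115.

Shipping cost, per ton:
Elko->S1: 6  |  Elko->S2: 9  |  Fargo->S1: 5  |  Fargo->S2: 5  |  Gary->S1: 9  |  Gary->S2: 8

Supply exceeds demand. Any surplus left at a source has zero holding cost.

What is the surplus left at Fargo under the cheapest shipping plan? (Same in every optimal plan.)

Minimum-cost shipments:
  Elko→S1: 5 × 6 = 30
  Elko→S2: 15 × 9 = 135
  Fargo→S2: 60 × 5 = 300
  Gary→S2: 40 × 8 = 320
Total cost = 785.
Fargo ships 60 of its 60, leaving 0.

0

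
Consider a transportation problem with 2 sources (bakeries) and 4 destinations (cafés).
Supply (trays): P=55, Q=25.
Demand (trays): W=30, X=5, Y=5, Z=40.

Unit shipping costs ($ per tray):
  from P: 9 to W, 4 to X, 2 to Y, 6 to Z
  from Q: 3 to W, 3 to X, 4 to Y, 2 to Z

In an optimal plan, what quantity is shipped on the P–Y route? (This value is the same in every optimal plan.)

Solving gives:
  P->W: 5 × $9 = $45
  P->X: 5 × $4 = $20
  P->Y: 5 × $2 = $10
  P->Z: 40 × $6 = $240
  Q->W: 25 × $3 = $75
Total cost = $390.
So P→Y carries 5 trays.

5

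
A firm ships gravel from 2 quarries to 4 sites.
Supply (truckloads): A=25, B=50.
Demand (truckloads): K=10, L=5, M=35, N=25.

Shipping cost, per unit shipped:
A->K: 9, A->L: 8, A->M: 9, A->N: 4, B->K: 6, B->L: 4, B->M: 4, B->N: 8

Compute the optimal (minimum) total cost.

320

Optimal allocation:
  A to N: 25 × 4 = 100
  B to K: 10 × 6 = 60
  B to L: 5 × 4 = 20
  B to M: 35 × 4 = 140
Total = 100 + 60 + 20 + 140 = 320.
(Supply check: A ships 25; B ships 50.)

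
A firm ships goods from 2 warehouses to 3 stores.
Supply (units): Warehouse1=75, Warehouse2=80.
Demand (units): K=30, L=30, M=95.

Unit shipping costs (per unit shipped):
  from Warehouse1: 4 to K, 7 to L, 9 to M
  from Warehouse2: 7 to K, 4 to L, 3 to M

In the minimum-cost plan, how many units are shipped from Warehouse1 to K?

30

The minimum-cost plan:
  Warehouse1→K: 30 × 4 = 120
  Warehouse1→L: 30 × 7 = 210
  Warehouse1→M: 15 × 9 = 135
  Warehouse2→M: 80 × 3 = 240
Total cost = 705.
So Warehouse1→K carries 30 units.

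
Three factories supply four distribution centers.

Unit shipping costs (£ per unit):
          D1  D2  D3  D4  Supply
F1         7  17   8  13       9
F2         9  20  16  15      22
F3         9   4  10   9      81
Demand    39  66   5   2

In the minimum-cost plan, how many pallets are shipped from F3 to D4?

2

Solving gives:
  F1–D1: 4 × £7 = £28
  F1–D3: 5 × £8 = £40
  F2–D1: 22 × £9 = £198
  F3–D1: 13 × £9 = £117
  F3–D2: 66 × £4 = £264
  F3–D4: 2 × £9 = £18
Total cost = £665.
So F3→D4 carries 2 pallets.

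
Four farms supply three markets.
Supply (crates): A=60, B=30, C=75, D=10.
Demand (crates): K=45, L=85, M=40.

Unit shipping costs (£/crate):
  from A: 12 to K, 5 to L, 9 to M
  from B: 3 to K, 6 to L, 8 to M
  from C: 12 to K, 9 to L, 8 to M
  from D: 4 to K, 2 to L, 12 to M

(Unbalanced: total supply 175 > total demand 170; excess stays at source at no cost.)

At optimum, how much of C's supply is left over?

Minimum-cost shipments:
  A->L: 60 × £5 = £300
  B->K: 30 × £3 = £90
  C->K: 5 × £12 = £60
  C->L: 25 × £9 = £225
  C->M: 40 × £8 = £320
  D->K: 10 × £4 = £40
Total cost = £1035.
C ships 70 of its 75, leaving 5.

5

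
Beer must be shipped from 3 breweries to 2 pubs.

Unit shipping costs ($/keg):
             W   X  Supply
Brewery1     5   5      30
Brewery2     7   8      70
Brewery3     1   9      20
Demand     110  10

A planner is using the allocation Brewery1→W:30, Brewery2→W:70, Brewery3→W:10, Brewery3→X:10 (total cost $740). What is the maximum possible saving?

80

Current plan cost = 30·5 + 70·7 + 10·1 + 10·9 = $740.
Optimal plan:
  Brewery1->W: 20 × $5 = $100
  Brewery1->X: 10 × $5 = $50
  Brewery2->W: 70 × $7 = $490
  Brewery3->W: 20 × $1 = $20
Optimal cost = $660.
Saving = 740 − 660 = $80.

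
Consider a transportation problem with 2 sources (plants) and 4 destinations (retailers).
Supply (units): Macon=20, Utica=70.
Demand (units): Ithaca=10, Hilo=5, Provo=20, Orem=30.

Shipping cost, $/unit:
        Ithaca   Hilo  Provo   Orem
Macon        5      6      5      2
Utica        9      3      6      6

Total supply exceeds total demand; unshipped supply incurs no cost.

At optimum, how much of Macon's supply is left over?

An optimal plan:
  Macon–Orem: 20 × $2 = $40
  Utica–Ithaca: 10 × $9 = $90
  Utica–Hilo: 5 × $3 = $15
  Utica–Provo: 20 × $6 = $120
  Utica–Orem: 10 × $6 = $60
Total cost = $325.
Macon ships 20 of its 20, leaving 0.

0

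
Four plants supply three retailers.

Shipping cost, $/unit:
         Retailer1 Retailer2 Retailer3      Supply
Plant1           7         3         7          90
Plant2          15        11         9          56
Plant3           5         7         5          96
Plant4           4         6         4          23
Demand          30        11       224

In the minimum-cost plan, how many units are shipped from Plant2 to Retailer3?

Solving gives:
  Plant1 to Retailer2: 11 units
  Plant1 to Retailer3: 79 units
  Plant2 to Retailer3: 56 units
  Plant3 to Retailer1: 30 units
  Plant3 to Retailer3: 66 units
  Plant4 to Retailer3: 23 units
Total cost = $1662.
So Plant2→Retailer3 carries 56 units.

56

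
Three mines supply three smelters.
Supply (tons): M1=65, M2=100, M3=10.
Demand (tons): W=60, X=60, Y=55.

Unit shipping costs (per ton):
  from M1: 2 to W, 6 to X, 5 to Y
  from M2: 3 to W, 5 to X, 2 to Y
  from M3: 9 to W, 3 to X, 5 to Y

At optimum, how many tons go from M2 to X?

45

The minimum-cost plan:
  M1–W: 60 × 2 = 120
  M1–X: 5 × 6 = 30
  M2–X: 45 × 5 = 225
  M2–Y: 55 × 2 = 110
  M3–X: 10 × 3 = 30
Total cost = 515.
So M2→X carries 45 tons.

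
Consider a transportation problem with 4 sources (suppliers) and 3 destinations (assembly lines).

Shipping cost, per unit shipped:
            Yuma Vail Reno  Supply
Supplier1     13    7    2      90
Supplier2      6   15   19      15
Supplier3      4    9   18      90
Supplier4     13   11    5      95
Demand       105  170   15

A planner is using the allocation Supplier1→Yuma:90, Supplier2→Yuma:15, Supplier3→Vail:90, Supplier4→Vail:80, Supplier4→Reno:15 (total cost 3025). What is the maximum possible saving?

990

Current plan cost = 90·13 + 15·6 + 90·9 + 80·11 + 15·5 = 3025.
Optimal plan:
  Supplier1–Vail: 90 batches
  Supplier2–Yuma: 15 batches
  Supplier3–Yuma: 90 batches
  Supplier4–Vail: 80 batches
  Supplier4–Reno: 15 batches
Optimal cost = 2035.
Saving = 3025 − 2035 = 990.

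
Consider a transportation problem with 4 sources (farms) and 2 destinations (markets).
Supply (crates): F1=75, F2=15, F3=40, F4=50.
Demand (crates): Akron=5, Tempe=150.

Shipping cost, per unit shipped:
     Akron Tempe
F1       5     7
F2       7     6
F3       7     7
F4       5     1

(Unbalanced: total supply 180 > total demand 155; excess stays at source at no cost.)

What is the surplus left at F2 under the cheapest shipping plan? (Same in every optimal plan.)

0

An optimal plan:
  F1->Akron: 5 × 5 = 25
  F1->Tempe: 70 × 7 = 490
  F2->Tempe: 15 × 6 = 90
  F3->Tempe: 15 × 7 = 105
  F4->Tempe: 50 × 1 = 50
Total cost = 760.
F2 ships 15 of its 15, leaving 0.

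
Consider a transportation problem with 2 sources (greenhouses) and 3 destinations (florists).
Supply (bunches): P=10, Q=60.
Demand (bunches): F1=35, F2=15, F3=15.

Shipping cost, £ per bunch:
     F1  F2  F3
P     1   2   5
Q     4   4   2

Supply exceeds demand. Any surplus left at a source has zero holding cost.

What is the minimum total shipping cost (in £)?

200

One minimum-cost allocation:
  P–F1: 10 bunches
  Q–F1: 25 bunches
  Q–F2: 15 bunches
  Q–F3: 15 bunches
Total cost = £200.
(Supply check: P ships 10; Q ships 55.)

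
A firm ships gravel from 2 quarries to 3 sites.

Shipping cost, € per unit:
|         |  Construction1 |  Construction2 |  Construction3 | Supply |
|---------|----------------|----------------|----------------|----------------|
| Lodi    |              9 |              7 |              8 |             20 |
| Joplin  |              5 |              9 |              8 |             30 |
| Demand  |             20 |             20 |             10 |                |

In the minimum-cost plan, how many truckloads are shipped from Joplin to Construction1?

20

Solving gives:
  Lodi to Construction2: 20 × €7 = €140
  Joplin to Construction1: 20 × €5 = €100
  Joplin to Construction3: 10 × €8 = €80
Total cost = €320.
So Joplin→Construction1 carries 20 truckloads.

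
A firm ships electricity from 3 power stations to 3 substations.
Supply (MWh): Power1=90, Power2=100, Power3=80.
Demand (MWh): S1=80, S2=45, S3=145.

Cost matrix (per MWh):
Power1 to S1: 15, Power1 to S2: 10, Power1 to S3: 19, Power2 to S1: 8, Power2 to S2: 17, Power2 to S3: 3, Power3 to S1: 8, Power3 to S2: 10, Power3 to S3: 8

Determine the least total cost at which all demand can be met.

2065

One minimum-cost allocation:
  Power1–S1: 45 × 15 = 675
  Power1–S2: 45 × 10 = 450
  Power2–S3: 100 × 3 = 300
  Power3–S1: 35 × 8 = 280
  Power3–S3: 45 × 8 = 360
Total = 675 + 450 + 300 + 280 + 360 = 2065.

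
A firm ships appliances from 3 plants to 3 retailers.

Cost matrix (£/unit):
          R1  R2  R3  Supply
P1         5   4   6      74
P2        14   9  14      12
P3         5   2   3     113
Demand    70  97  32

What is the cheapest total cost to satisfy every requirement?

732

An optimal shipping plan:
  P1→R1: 70 × £5 = £350
  P1→R2: 4 × £4 = £16
  P2→R2: 12 × £9 = £108
  P3→R2: 81 × £2 = £162
  P3→R3: 32 × £3 = £96
Total = 350 + 16 + 108 + 162 + 96 = £732.
(Supply check: P1 ships 74; P2 ships 12; P3 ships 113.)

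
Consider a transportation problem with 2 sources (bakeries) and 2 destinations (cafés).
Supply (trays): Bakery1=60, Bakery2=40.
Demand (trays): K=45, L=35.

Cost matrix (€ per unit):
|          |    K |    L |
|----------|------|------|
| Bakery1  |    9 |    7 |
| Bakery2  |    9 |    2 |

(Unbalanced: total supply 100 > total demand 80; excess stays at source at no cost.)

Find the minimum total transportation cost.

475

A cheapest plan:
  Bakery1→K: 40 trays
  Bakery2→K: 5 trays
  Bakery2→L: 35 trays
Total cost = €475.
(Supply check: Bakery1 ships 40; Bakery2 ships 40.)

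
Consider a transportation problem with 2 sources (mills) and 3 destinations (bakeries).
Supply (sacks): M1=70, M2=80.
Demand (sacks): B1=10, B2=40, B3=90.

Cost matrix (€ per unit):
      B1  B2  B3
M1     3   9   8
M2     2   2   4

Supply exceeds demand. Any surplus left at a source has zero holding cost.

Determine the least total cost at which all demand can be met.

An optimal shipping plan:
  M1–B1: 10 × €3 = €30
  M1–B3: 50 × €8 = €400
  M2–B2: 40 × €2 = €80
  M2–B3: 40 × €4 = €160
Total = 30 + 400 + 80 + 160 = €670.
(Supply check: M1 ships 60; M2 ships 80.)

670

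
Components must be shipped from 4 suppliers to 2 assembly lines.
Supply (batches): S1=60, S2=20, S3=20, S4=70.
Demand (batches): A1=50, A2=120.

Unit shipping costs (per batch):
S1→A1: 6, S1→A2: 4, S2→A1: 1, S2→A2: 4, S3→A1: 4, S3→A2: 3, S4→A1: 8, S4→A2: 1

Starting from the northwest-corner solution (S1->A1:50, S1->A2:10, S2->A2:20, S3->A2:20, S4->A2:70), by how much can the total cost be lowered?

120

Current plan cost = 50·6 + 10·4 + 20·4 + 20·3 + 70·1 = 550.
Optimal plan:
  S1–A1: 10 × 6 = 60
  S1–A2: 50 × 4 = 200
  S2–A1: 20 × 1 = 20
  S3–A1: 20 × 4 = 80
  S4–A2: 70 × 1 = 70
Optimal cost = 430.
Saving = 550 − 430 = 120.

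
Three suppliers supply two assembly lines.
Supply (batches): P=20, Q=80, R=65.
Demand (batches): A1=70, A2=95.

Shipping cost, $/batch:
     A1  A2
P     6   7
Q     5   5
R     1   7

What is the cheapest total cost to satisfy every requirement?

Optimal allocation:
  P->A1: 5 batches
  P->A2: 15 batches
  Q->A2: 80 batches
  R->A1: 65 batches
Total cost = $600.

600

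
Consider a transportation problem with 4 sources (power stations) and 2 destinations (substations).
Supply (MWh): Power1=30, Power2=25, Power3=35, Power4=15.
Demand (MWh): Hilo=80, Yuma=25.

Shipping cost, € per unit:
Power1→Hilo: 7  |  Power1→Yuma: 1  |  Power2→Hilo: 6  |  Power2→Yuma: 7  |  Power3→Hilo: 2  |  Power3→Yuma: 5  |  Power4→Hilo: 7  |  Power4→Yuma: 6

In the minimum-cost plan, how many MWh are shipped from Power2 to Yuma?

0

Solving gives:
  Power1 to Hilo: 5 × €7 = €35
  Power1 to Yuma: 25 × €1 = €25
  Power2 to Hilo: 25 × €6 = €150
  Power3 to Hilo: 35 × €2 = €70
  Power4 to Hilo: 15 × €7 = €105
Total cost = €385.
The route Power2→Yuma is not used.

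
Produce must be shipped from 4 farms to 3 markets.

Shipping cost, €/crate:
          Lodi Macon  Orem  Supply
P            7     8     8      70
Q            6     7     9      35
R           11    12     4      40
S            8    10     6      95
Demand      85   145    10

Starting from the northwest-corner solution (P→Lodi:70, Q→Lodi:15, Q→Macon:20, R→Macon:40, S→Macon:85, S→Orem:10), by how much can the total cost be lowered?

125

Current plan cost = 70·7 + 15·6 + 20·7 + 40·12 + 85·10 + 10·6 = €2110.
Optimal plan:
  P->Macon: 70 × €8 = €560
  Q->Macon: 35 × €7 = €245
  R->Macon: 30 × €12 = €360
  R->Orem: 10 × €4 = €40
  S->Lodi: 85 × €8 = €680
  S->Macon: 10 × €10 = €100
Optimal cost = €1985.
Saving = 2110 − 1985 = €125.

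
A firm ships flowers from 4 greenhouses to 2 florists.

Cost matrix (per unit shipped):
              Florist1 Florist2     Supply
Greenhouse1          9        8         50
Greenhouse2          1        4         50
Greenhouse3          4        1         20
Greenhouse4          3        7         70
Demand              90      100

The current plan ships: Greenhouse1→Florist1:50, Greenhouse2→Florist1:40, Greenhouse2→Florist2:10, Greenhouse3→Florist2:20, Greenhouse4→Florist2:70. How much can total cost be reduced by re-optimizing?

270

Current plan cost = 50·9 + 40·1 + 10·4 + 20·1 + 70·7 = 1040.
Optimal plan:
  Greenhouse1–Florist2: 50 × 8 = 400
  Greenhouse2–Florist1: 20 × 1 = 20
  Greenhouse2–Florist2: 30 × 4 = 120
  Greenhouse3–Florist2: 20 × 1 = 20
  Greenhouse4–Florist1: 70 × 3 = 210
Optimal cost = 770.
Saving = 1040 − 770 = 270.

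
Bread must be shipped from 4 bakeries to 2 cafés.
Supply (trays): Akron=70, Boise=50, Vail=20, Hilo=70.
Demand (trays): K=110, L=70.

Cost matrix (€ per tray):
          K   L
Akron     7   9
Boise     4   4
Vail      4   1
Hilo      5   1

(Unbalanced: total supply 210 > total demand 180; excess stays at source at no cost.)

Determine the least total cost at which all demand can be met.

630

One minimum-cost allocation:
  Akron→K: 40 trays
  Boise→K: 50 trays
  Vail→K: 20 trays
  Hilo→L: 70 trays
Total cost = €630.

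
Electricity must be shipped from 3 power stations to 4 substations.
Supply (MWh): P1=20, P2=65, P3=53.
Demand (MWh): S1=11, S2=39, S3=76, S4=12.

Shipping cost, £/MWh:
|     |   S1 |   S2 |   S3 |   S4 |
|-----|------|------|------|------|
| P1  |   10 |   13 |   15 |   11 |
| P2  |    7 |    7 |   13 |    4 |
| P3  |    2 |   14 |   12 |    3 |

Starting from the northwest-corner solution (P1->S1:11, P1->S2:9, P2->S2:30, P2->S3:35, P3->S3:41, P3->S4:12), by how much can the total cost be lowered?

91

Current plan cost = 11·10 + 9·13 + 30·7 + 35·13 + 41·12 + 12·3 = £1420.
Optimal plan:
  P1 to S3: 20 × £15 = £300
  P2 to S2: 39 × £7 = £273
  P2 to S3: 26 × £13 = £338
  P3 to S1: 11 × £2 = £22
  P3 to S3: 30 × £12 = £360
  P3 to S4: 12 × £3 = £36
Optimal cost = £1329.
Saving = 1420 − 1329 = £91.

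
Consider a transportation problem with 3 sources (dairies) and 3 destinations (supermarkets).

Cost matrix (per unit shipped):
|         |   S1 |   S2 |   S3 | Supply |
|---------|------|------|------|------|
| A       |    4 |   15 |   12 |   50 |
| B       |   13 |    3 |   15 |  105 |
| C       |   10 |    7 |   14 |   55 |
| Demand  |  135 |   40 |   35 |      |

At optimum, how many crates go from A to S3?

The minimum-cost plan:
  A→S1: 50 × 4 = 200
  B→S1: 30 × 13 = 390
  B→S2: 40 × 3 = 120
  B→S3: 35 × 15 = 525
  C→S1: 55 × 10 = 550
Total cost = 1785.
The route A→S3 is not used.

0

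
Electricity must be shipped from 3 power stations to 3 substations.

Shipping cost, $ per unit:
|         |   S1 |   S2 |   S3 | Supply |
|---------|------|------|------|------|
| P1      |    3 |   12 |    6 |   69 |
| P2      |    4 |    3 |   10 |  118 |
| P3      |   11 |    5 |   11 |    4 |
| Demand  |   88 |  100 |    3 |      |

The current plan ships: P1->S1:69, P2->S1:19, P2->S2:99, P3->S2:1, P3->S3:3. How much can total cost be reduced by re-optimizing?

6

Current plan cost = 69·3 + 19·4 + 99·3 + 1·5 + 3·11 = $618.
Optimal plan:
  P1 to S1: 66 MWh
  P1 to S3: 3 MWh
  P2 to S1: 22 MWh
  P2 to S2: 96 MWh
  P3 to S2: 4 MWh
Optimal cost = $612.
Saving = 618 − 612 = $6.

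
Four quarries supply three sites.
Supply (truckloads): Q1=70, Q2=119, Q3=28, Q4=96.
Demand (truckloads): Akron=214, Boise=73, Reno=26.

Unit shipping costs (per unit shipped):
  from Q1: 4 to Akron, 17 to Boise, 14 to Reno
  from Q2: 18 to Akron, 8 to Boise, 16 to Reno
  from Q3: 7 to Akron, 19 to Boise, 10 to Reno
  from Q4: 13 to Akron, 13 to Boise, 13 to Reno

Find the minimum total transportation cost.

An optimal shipping plan:
  Q1->Akron: 70 truckloads
  Q2->Akron: 20 truckloads
  Q2->Boise: 73 truckloads
  Q2->Reno: 26 truckloads
  Q3->Akron: 28 truckloads
  Q4->Akron: 96 truckloads
Total cost = 3084.

3084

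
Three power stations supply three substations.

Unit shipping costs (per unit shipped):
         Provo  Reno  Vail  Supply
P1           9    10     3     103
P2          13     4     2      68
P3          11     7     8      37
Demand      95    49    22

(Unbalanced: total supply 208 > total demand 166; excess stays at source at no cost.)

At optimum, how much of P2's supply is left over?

Minimum-cost shipments:
  P1–Provo: 95 × 9 = 855
  P1–Vail: 3 × 3 = 9
  P2–Reno: 49 × 4 = 196
  P2–Vail: 19 × 2 = 38
Total cost = 1098.
P2 ships 68 of its 68, leaving 0.

0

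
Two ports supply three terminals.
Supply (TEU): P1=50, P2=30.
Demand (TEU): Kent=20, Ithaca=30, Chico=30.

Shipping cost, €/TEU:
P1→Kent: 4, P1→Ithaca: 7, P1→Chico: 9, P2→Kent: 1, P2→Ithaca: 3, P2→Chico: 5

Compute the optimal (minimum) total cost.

Optimal allocation:
  P1 to Kent: 20 × €4 = €80
  P1 to Ithaca: 30 × €7 = €210
  P2 to Chico: 30 × €5 = €150
Total = 80 + 210 + 150 = €440.

440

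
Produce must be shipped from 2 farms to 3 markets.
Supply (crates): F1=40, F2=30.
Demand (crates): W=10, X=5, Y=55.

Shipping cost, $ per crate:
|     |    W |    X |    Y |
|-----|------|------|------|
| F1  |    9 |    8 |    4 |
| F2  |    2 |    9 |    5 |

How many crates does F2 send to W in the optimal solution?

The minimum-cost plan:
  F1–X: 5 × $8 = $40
  F1–Y: 35 × $4 = $140
  F2–W: 10 × $2 = $20
  F2–Y: 20 × $5 = $100
Total cost = $300.
So F2→W carries 10 crates.

10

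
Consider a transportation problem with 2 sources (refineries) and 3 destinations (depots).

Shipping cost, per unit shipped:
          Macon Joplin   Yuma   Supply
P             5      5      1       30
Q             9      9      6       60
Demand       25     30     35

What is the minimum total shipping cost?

555

One minimum-cost allocation:
  P–Yuma: 30 kL
  Q–Macon: 25 kL
  Q–Joplin: 30 kL
  Q–Yuma: 5 kL
Total cost = 555.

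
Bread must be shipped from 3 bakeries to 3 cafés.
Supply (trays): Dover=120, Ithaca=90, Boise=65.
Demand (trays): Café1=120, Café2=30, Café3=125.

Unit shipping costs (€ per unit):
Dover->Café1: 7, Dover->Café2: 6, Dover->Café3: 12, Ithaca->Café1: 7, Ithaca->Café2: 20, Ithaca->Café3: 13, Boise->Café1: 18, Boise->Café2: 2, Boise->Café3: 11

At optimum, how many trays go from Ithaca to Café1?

90

Solving gives:
  Dover->Café1: 30 trays
  Dover->Café3: 90 trays
  Ithaca->Café1: 90 trays
  Boise->Café2: 30 trays
  Boise->Café3: 35 trays
Total cost = €2365.
So Ithaca→Café1 carries 90 trays.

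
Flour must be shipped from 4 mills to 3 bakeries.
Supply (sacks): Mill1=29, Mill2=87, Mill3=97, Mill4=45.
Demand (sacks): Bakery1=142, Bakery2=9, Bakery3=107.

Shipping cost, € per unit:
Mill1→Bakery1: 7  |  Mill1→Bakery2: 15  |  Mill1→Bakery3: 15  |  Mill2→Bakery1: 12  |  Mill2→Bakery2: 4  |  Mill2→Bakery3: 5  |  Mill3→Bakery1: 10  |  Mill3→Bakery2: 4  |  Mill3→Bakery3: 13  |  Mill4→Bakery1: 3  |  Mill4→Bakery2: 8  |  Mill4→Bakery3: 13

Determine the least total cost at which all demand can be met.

An optimal shipping plan:
  Mill1->Bakery1: 29 × €7 = €203
  Mill2->Bakery3: 87 × €5 = €435
  Mill3->Bakery1: 68 × €10 = €680
  Mill3->Bakery2: 9 × €4 = €36
  Mill3->Bakery3: 20 × €13 = €260
  Mill4->Bakery1: 45 × €3 = €135
Total = 203 + 435 + 680 + 36 + 260 + 135 = €1749.

1749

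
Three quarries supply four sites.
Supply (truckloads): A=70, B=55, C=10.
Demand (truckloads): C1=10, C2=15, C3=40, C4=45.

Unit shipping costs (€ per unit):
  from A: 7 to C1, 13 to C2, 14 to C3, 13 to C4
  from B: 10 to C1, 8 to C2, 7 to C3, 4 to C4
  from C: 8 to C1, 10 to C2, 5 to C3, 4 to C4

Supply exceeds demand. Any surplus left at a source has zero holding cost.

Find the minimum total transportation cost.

845

Optimal allocation:
  A->C1: 10 × €7 = €70
  A->C2: 15 × €13 = €195
  A->C3: 20 × €14 = €280
  B->C3: 10 × €7 = €70
  B->C4: 45 × €4 = €180
  C->C3: 10 × €5 = €50
Total = 70 + 195 + 280 + 70 + 180 + 50 = €845.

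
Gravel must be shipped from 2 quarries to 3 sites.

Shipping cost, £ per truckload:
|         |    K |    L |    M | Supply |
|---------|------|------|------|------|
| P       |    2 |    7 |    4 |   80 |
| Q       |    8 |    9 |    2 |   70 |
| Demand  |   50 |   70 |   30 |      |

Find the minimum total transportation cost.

Optimal allocation:
  P–K: 50 × £2 = £100
  P–L: 30 × £7 = £210
  Q–L: 40 × £9 = £360
  Q–M: 30 × £2 = £60
Total = 100 + 210 + 360 + 60 = £730.
(Supply check: P ships 80; Q ships 70.)

730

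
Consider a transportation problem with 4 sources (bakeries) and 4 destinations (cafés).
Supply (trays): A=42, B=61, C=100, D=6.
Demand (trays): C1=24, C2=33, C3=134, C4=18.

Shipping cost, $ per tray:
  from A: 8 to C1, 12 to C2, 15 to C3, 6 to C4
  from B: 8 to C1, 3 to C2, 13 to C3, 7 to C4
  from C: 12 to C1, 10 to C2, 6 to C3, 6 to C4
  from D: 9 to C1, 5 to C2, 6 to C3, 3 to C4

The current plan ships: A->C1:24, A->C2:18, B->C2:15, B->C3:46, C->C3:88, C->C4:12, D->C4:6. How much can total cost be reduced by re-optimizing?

Current plan cost = 24·8 + 18·12 + 15·3 + 46·13 + 88·6 + 12·6 + 6·3 = $1669.
Optimal plan:
  A to C1: 24 × $8 = $192
  A to C4: 18 × $6 = $108
  B to C2: 33 × $3 = $99
  B to C3: 28 × $13 = $364
  C to C3: 100 × $6 = $600
  D to C3: 6 × $6 = $36
Optimal cost = $1399.
Saving = 1669 − 1399 = $270.

270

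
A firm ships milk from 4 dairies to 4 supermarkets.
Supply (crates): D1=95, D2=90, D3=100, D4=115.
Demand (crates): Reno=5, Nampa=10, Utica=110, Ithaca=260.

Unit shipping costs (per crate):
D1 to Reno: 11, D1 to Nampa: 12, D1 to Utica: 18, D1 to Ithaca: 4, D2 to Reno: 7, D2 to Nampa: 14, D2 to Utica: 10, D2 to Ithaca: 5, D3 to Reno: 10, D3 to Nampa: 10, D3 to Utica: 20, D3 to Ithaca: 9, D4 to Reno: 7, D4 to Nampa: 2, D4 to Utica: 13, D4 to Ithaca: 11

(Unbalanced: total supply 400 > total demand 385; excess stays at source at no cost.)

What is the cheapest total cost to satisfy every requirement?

3000

An optimal shipping plan:
  D1→Ithaca: 95 × 4 = 380
  D2→Utica: 10 × 10 = 100
  D2→Ithaca: 80 × 5 = 400
  D3→Ithaca: 85 × 9 = 765
  D4→Reno: 5 × 7 = 35
  D4→Nampa: 10 × 2 = 20
  D4→Utica: 100 × 13 = 1300
Total = 380 + 100 + 400 + 765 + 35 + 20 + 1300 = 3000.
(Supply check: D1 ships 95; D2 ships 90; D3 ships 85; D4 ships 115.)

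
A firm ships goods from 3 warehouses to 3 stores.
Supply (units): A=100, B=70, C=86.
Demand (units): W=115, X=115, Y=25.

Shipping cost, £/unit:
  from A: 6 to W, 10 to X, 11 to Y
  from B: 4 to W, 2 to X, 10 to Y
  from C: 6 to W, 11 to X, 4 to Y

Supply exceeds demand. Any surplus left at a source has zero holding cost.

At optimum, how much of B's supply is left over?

Minimum-cost shipments:
  A–W: 54 units
  A–X: 45 units
  B–X: 70 units
  C–W: 61 units
  C–Y: 25 units
Total cost = £1380.
B ships 70 of its 70, leaving 0.

0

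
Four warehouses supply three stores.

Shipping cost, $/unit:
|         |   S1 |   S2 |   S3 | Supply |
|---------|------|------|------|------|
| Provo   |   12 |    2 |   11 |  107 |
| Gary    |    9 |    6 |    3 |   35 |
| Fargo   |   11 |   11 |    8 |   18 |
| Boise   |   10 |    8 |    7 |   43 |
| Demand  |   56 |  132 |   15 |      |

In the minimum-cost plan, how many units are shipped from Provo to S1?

0

The minimum-cost plan:
  Provo→S2: 107 × $2 = $214
  Gary→S2: 20 × $6 = $120
  Gary→S3: 15 × $3 = $45
  Fargo→S1: 18 × $11 = $198
  Boise→S1: 38 × $10 = $380
  Boise→S2: 5 × $8 = $40
Total cost = $997.
The route Provo→S1 is not used.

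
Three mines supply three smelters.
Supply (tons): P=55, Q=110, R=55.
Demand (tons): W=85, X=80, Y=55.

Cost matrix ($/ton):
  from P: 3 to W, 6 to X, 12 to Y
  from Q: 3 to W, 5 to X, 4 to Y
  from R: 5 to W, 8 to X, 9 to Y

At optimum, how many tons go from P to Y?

0

Optimal shipments:
  P–W: 30 × $3 = $90
  P–X: 25 × $6 = $150
  Q–X: 55 × $5 = $275
  Q–Y: 55 × $4 = $220
  R–W: 55 × $5 = $275
Total cost = $1010.
The route P→Y is not used.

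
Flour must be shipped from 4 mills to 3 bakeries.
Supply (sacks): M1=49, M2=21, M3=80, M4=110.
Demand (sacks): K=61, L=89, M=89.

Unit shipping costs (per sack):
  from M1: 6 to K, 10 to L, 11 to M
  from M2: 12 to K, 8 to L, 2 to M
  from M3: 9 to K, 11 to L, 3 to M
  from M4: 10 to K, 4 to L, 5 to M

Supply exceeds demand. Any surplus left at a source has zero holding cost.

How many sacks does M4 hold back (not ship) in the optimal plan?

Minimum-cost shipments:
  M1->K: 49 × 6 = 294
  M2->M: 21 × 2 = 42
  M3->K: 12 × 9 = 108
  M3->M: 68 × 3 = 204
  M4->L: 89 × 4 = 356
Total cost = 1004.
M4 ships 89 of its 110, leaving 21.

21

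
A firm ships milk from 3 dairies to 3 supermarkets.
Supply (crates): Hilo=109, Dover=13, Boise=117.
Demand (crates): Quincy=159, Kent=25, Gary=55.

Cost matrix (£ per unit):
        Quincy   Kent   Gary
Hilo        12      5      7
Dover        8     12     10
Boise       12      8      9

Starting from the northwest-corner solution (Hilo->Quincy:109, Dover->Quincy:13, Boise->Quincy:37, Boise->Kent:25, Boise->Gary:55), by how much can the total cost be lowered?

185

Current plan cost = 109·12 + 13·8 + 37·12 + 25·8 + 55·9 = £2551.
Optimal plan:
  Hilo->Quincy: 29 × £12 = £348
  Hilo->Kent: 25 × £5 = £125
  Hilo->Gary: 55 × £7 = £385
  Dover->Quincy: 13 × £8 = £104
  Boise->Quincy: 117 × £12 = £1404
Optimal cost = £2366.
Saving = 2551 − 2366 = £185.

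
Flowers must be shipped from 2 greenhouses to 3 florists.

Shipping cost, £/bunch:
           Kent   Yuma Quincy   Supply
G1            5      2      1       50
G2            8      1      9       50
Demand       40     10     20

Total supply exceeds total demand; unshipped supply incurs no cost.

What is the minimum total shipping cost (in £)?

260

An optimal shipping plan:
  G1 to Kent: 30 × £5 = £150
  G1 to Quincy: 20 × £1 = £20
  G2 to Kent: 10 × £8 = £80
  G2 to Yuma: 10 × £1 = £10
Total = 150 + 20 + 80 + 10 = £260.
(Supply check: G1 ships 50; G2 ships 20.)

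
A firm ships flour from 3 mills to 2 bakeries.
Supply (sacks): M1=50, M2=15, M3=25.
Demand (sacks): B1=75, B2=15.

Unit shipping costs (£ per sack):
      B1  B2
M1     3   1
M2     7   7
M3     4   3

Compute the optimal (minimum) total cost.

A cheapest plan:
  M1→B1: 35 × £3 = £105
  M1→B2: 15 × £1 = £15
  M2→B1: 15 × £7 = £105
  M3→B1: 25 × £4 = £100
Total = 105 + 15 + 105 + 100 = £325.
(Supply check: M1 ships 50; M2 ships 15; M3 ships 25.)

325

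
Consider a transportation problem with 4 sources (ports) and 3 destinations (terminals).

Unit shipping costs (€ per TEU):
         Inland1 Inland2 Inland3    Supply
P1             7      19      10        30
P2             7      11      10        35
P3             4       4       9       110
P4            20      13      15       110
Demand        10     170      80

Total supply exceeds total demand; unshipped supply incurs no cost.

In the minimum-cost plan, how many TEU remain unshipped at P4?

25

An optimal plan:
  P1->Inland3: 30 × €10 = €300
  P2->Inland1: 10 × €7 = €70
  P2->Inland3: 25 × €10 = €250
  P3->Inland2: 110 × €4 = €440
  P4->Inland2: 60 × €13 = €780
  P4->Inland3: 25 × €15 = €375
Total cost = €2215.
P4 ships 85 of its 110, leaving 25.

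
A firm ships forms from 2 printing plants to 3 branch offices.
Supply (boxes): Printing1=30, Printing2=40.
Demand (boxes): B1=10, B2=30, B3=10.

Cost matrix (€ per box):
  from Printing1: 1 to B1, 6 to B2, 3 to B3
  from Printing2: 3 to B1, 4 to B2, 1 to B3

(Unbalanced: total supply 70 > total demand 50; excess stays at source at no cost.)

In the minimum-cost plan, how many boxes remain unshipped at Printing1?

Minimum-cost shipments:
  Printing1–B1: 10 × €1 = €10
  Printing2–B2: 30 × €4 = €120
  Printing2–B3: 10 × €1 = €10
Total cost = €140.
Printing1 ships 10 of its 30, leaving 20.

20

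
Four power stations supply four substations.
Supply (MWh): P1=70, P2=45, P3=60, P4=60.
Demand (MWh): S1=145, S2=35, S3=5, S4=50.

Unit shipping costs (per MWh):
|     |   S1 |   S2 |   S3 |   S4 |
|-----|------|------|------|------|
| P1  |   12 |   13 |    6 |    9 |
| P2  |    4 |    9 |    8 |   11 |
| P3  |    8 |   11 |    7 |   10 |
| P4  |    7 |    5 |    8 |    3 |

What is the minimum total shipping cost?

1645

One minimum-cost allocation:
  P1→S1: 40 × 12 = 480
  P1→S3: 5 × 6 = 30
  P1→S4: 25 × 9 = 225
  P2→S1: 45 × 4 = 180
  P3→S1: 60 × 8 = 480
  P4→S2: 35 × 5 = 175
  P4→S4: 25 × 3 = 75
Total = 480 + 30 + 225 + 180 + 480 + 175 + 75 = 1645.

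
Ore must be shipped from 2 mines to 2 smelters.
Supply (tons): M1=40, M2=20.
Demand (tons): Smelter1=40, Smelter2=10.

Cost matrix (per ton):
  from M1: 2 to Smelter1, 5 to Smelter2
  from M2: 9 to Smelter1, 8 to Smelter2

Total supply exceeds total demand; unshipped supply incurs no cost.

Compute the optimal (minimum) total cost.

A cheapest plan:
  M1→Smelter1: 40 × 2 = 80
  M2→Smelter2: 10 × 8 = 80
Total = 80 + 80 = 160.
(Supply check: M1 ships 40; M2 ships 10.)

160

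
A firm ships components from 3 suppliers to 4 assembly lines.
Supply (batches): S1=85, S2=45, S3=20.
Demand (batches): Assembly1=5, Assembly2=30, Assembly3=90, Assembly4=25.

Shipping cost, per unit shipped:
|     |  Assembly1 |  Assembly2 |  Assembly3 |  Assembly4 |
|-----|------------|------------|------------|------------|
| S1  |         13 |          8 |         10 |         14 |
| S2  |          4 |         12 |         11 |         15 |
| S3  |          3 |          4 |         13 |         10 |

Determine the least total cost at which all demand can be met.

A cheapest plan:
  S1->Assembly2: 30 × 8 = 240
  S1->Assembly3: 50 × 10 = 500
  S1->Assembly4: 5 × 14 = 70
  S2->Assembly1: 5 × 4 = 20
  S2->Assembly3: 40 × 11 = 440
  S3->Assembly4: 20 × 10 = 200
Total = 240 + 500 + 70 + 20 + 440 + 200 = 1470.

1470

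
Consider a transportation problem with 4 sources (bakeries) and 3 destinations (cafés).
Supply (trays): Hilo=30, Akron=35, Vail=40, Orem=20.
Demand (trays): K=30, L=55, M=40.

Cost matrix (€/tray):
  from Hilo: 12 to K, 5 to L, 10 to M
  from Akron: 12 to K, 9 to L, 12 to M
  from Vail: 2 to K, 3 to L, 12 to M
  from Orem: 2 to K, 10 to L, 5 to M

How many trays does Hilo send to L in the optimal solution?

30

The minimum-cost plan:
  Hilo–L: 30 × €5 = €150
  Akron–L: 15 × €9 = €135
  Akron–M: 20 × €12 = €240
  Vail–K: 30 × €2 = €60
  Vail–L: 10 × €3 = €30
  Orem–M: 20 × €5 = €100
Total cost = €715.
So Hilo→L carries 30 trays.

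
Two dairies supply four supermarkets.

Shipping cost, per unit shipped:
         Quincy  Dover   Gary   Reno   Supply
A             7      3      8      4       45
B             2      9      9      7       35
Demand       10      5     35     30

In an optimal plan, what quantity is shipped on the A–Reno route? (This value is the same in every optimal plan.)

30

Solving gives:
  A to Dover: 5 × 3 = 15
  A to Gary: 10 × 8 = 80
  A to Reno: 30 × 4 = 120
  B to Quincy: 10 × 2 = 20
  B to Gary: 25 × 9 = 225
Total cost = 460.
So A→Reno carries 30 crates.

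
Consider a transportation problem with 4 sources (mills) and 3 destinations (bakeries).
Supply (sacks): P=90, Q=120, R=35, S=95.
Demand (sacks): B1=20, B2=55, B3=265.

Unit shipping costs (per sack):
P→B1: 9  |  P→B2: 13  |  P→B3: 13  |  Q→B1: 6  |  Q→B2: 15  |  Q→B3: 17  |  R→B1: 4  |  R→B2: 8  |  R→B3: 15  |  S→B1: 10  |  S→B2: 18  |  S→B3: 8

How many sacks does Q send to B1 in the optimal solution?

Optimal shipments:
  P to B3: 90 × 13 = 1170
  Q to B1: 20 × 6 = 120
  Q to B2: 20 × 15 = 300
  Q to B3: 80 × 17 = 1360
  R to B2: 35 × 8 = 280
  S to B3: 95 × 8 = 760
Total cost = 3990.
So Q→B1 carries 20 sacks.

20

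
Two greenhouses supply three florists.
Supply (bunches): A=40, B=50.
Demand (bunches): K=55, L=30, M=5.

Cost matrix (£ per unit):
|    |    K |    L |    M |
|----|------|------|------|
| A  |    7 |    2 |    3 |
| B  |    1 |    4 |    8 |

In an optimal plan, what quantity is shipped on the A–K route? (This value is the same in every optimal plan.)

5

Optimal shipments:
  A->K: 5 × £7 = £35
  A->L: 30 × £2 = £60
  A->M: 5 × £3 = £15
  B->K: 50 × £1 = £50
Total cost = £160.
So A→K carries 5 bunches.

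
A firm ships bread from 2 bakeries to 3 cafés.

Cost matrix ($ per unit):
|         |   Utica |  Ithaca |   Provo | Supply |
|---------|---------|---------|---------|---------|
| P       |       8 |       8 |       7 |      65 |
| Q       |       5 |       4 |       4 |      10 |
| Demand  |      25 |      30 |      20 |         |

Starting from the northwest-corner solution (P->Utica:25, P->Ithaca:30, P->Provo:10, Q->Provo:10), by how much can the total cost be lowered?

10

Current plan cost = 25·8 + 30·8 + 10·7 + 10·4 = $550.
Optimal plan:
  P to Utica: 25 × $8 = $200
  P to Ithaca: 20 × $8 = $160
  P to Provo: 20 × $7 = $140
  Q to Ithaca: 10 × $4 = $40
Optimal cost = $540.
Saving = 550 − 540 = $10.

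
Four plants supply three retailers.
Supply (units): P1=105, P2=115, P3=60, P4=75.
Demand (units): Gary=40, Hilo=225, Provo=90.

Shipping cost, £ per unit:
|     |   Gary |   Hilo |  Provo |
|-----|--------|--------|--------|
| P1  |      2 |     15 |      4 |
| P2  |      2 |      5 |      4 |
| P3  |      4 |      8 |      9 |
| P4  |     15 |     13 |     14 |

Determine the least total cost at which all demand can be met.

Optimal allocation:
  P1→Gary: 15 × £2 = £30
  P1→Provo: 90 × £4 = £360
  P2→Hilo: 115 × £5 = £575
  P3→Gary: 25 × £4 = £100
  P3→Hilo: 35 × £8 = £280
  P4→Hilo: 75 × £13 = £975
Total = 30 + 360 + 575 + 100 + 280 + 975 = £2320.

2320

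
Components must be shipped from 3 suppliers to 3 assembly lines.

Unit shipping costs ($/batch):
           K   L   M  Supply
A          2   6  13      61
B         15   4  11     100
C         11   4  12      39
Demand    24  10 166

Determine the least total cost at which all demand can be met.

2017

One minimum-cost allocation:
  A->K: 24 × $2 = $48
  A->M: 37 × $13 = $481
  B->M: 100 × $11 = $1100
  C->L: 10 × $4 = $40
  C->M: 29 × $12 = $348
Total = 48 + 481 + 1100 + 40 + 348 = $2017.
(Supply check: A ships 61; B ships 100; C ships 39.)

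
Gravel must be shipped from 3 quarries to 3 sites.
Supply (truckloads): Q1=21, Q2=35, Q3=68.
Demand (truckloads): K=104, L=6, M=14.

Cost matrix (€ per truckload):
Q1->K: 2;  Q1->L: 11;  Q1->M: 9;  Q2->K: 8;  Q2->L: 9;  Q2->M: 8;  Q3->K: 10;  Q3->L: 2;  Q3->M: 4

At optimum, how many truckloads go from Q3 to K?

48

Optimal shipments:
  Q1->K: 21 × €2 = €42
  Q2->K: 35 × €8 = €280
  Q3->K: 48 × €10 = €480
  Q3->L: 6 × €2 = €12
  Q3->M: 14 × €4 = €56
Total cost = €870.
So Q3→K carries 48 truckloads.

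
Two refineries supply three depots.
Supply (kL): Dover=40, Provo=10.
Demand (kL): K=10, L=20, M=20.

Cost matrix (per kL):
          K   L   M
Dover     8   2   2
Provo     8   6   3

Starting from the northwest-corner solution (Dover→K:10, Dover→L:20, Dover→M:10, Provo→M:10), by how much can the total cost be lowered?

10

Current plan cost = 10·8 + 20·2 + 10·2 + 10·3 = 170.
Optimal plan:
  Dover->L: 20 × 2 = 40
  Dover->M: 20 × 2 = 40
  Provo->K: 10 × 8 = 80
Optimal cost = 160.
Saving = 170 − 160 = 10.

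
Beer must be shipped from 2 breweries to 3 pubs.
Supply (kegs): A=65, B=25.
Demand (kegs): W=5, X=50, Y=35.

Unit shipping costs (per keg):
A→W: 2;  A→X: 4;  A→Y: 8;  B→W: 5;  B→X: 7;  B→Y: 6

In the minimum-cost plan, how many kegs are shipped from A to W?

5

Optimal shipments:
  A to W: 5 × 2 = 10
  A to X: 50 × 4 = 200
  A to Y: 10 × 8 = 80
  B to Y: 25 × 6 = 150
Total cost = 440.
So A→W carries 5 kegs.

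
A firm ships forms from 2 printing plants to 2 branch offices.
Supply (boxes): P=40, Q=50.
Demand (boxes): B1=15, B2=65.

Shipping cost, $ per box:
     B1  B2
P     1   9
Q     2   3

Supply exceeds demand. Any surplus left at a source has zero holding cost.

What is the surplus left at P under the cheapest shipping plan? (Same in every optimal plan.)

10

An optimal plan:
  P->B1: 15 × $1 = $15
  P->B2: 15 × $9 = $135
  Q->B2: 50 × $3 = $150
Total cost = $300.
P ships 30 of its 40, leaving 10.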